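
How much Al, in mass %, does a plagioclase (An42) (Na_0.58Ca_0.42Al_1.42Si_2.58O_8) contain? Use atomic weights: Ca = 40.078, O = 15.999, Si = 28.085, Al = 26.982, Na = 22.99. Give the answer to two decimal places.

14.25 mass %

Formula mass = 0.58·22.99 + 0.42·40.078 + 1.42·26.982 + 2.58·28.085 + 8·15.999 = 268.933 g/mol, of which 38.314 g is Al.
So Al makes up 38.314/268.933 = 0.1425 of the mass, i.e. 14.25%.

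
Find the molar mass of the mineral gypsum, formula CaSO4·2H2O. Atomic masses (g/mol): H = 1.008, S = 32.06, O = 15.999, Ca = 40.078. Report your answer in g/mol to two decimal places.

172.16 g/mol

The formula mass is the sum 1(40.078) + 1(32.06) + 6(15.999) + 4(1.008).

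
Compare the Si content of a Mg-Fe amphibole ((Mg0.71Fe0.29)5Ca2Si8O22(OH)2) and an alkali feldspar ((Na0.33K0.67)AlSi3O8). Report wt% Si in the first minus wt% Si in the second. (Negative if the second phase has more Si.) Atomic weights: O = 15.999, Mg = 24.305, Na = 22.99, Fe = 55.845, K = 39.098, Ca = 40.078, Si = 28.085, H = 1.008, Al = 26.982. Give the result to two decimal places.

First mineral: 224.680 g Si in 858.086 g formula = 26.18 wt% Si.
Second mineral: 84.255 g Si in 273.011 g formula = 30.86 wt% Si.
26.18% − 30.86% gives a difference of -4.68 percentage points.

-4.68 percentage points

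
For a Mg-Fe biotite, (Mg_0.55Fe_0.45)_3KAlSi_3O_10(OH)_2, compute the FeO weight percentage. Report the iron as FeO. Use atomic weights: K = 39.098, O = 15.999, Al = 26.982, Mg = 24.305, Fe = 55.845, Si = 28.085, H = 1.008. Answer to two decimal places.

21.09 wt%

M((Mg_0.55Fe_0.45)_3KAlSi_3O_10(OH)_2) = 459.833 g/mol; M(FeO) = 71.844 g/mol.
Moles FeO per formula unit = 1.35 Fe ÷ 1 = 1.3500.
FeO fraction = (1.3500 × 71.844) / 459.833 = 96.989/459.833 = 0.2109.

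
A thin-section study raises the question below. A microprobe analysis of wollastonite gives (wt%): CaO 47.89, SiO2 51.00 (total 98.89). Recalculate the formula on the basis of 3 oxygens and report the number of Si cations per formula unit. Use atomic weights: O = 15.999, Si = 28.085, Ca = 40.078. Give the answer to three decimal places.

0.998 Si apfu

47.89 wt% CaO ÷ 56.077 g/mol = 0.85400 mol, giving 0.85400 Ca and 0.85400 O.
51.00 wt% SiO2 ÷ 60.083 g/mol = 0.84883 mol, giving 0.84883 Si and 1.69766 O.
Oxygen sums to 2.55166; scaling by 3/2.55166 = 1.17571 puts the formula on 3 O.
Si: 0.84883 × 1.17571 = 0.998 atoms per formula unit.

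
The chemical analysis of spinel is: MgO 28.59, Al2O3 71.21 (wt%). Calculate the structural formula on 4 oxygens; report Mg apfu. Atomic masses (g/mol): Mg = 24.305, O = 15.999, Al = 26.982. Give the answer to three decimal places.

MgO: 28.59/40.304 = 0.70936 mol → 0.70936 mol Mg, 0.70936 mol O.
Al2O3: 71.21/101.961 = 0.69840 mol → 1.39680 mol Al, 2.09520 mol O.
Total oxygen = 2.80456 mol. Normalization factor = 4/2.80456 = 1.42625.
Mg per 4 O = 0.70936 × 1.42625 = 1.012.

1.012 Mg apfu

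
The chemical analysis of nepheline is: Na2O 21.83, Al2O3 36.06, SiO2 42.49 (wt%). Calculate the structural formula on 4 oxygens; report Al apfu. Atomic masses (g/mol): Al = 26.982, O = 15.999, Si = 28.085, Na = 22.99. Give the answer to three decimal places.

Na2O (M=61.979): mol = 0.35222; Na = 0.70444, O = 0.35222.
Al2O3 (M=101.961): mol = 0.35366; Al = 0.70732, O = 1.06098.
SiO2 (M=60.083): mol = 0.70719; Si = 0.70719, O = 1.41438.
ΣO = 2.82758; factor = 4/ΣO = 1.41464.
Al apfu = 0.70732 × 1.41464 = 1.001.

1.001 Al apfu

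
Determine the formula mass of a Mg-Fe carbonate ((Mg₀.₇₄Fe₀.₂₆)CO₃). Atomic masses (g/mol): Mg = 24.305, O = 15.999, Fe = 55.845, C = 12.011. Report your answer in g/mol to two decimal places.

92.51 g/mol

The formula mass is the sum 0.74(24.305) + 0.26(55.845) + 1(12.011) + 3(15.999).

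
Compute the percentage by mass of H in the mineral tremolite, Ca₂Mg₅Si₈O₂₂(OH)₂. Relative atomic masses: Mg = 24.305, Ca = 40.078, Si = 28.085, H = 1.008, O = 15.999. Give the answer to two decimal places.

0.25 mass %

Molar mass of Ca₂Mg₅Si₈O₂₂(OH)₂: 2*40.078 + 5*24.305 + 8*28.085 + 24*15.999 + 2*1.008 = 812.353 g/mol.
Mass of H per formula unit: 2 × 1.008 = 2.016 g.
Weight fraction H = 2.016 / 812.353 = 0.0025.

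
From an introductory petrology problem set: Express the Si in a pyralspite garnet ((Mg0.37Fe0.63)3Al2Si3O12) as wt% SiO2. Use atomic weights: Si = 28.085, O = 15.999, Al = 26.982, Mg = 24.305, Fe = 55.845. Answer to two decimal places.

Formula mass = 462.733 g/mol.
3 Si → 3.0000 mol SiO2 per formula unit; M(SiO2) = 60.083, so SiO2 mass = 180.249 g.
180.249/462.733 × 100 = 38.95 wt%.

38.95 wt%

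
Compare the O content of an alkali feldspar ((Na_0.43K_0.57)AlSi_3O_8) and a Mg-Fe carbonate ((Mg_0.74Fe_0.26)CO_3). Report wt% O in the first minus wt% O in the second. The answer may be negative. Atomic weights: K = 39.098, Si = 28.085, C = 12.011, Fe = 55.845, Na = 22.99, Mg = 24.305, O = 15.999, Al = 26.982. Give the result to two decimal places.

-4.72 percentage points

M((Na_0.43K_0.57)AlSi_3O_8) = 271.401 g/mol, so wt% O = 127.992/271.401 × 100 = 47.16%.
M((Mg_0.74Fe_0.26)CO_3) = 92.513 g/mol, so wt% O = 47.997/92.513 × 100 = 51.88%.
47.16 − 51.88 = -4.72 pp.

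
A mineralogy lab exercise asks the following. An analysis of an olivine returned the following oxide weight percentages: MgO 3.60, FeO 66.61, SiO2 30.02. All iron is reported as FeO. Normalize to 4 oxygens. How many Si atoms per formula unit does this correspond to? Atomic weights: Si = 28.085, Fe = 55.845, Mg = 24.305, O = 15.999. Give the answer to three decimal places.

MgO: 3.60/40.304 = 0.08932 mol → 0.08932 mol Mg, 0.08932 mol O.
FeO: 66.61/71.844 = 0.92715 mol → 0.92715 mol Fe, 0.92715 mol O.
SiO2: 30.02/60.083 = 0.49964 mol → 0.49964 mol Si, 0.99928 mol O.
Total oxygen = 2.01575 mol. Normalization factor = 4/2.01575 = 1.98437.
Si per 4 O = 0.49964 × 1.98437 = 0.991.

0.991 Si apfu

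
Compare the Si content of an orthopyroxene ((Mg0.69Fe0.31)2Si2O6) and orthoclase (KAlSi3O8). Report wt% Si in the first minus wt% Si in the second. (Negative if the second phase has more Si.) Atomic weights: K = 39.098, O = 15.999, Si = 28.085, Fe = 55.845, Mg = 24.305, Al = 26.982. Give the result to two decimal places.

-4.78 percentage points

Si in (Mg0.69Fe0.31)2Si2O6: molar mass 220.329 g/mol; 2×28.085 = 56.170 g → 25.49 wt%.
Si in KAlSi3O8: molar mass 278.327 g/mol; 3×28.085 = 84.255 g → 30.27 wt%.
Difference = 25.49 − 30.27 = -4.78 percentage points.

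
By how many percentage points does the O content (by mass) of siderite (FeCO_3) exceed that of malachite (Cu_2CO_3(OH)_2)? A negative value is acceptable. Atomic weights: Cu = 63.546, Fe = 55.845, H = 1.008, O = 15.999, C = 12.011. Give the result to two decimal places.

M(FeCO_3) = 115.853 g/mol, so wt% O = 47.997/115.853 × 100 = 41.43%.
M(Cu_2CO_3(OH)_2) = 221.114 g/mol, so wt% O = 79.995/221.114 × 100 = 36.18%.
41.43 − 36.18 = 5.25 pp.

5.25 percentage points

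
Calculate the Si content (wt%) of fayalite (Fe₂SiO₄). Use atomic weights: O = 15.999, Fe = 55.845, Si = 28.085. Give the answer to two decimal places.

Formula mass = 2×55.845 + 1×28.085 + 4×15.999 = 203.771 g/mol, of which 28.085 g is Si.
So Si makes up 28.085/203.771 = 0.1378 of the mass, i.e. 13.78%.

13.78 wt%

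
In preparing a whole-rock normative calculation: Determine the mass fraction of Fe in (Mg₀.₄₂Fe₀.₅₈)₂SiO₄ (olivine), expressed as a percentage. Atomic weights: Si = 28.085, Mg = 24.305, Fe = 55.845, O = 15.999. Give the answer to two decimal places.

36.54 weight percent

Molar mass of (Mg₀.₄₂Fe₀.₅₈)₂SiO₄: 0.84*24.305 + 1.16*55.845 + 1*28.085 + 4*15.999 = 177.277 g/mol.
Mass of Fe per formula unit: 1.16 × 55.845 = 64.780 g.
Weight fraction Fe = 64.780 / 177.277 = 0.3654.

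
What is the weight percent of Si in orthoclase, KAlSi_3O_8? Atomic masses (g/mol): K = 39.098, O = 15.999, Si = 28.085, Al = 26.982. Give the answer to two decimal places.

Molar mass of KAlSi_3O_8: 1*39.098 + 1*26.982 + 3*28.085 + 8*15.999 = 278.327 g/mol.
Mass of Si per formula unit: 3 × 28.085 = 84.255 g.
Weight fraction Si = 84.255 / 278.327 = 0.3027.

30.27 wt%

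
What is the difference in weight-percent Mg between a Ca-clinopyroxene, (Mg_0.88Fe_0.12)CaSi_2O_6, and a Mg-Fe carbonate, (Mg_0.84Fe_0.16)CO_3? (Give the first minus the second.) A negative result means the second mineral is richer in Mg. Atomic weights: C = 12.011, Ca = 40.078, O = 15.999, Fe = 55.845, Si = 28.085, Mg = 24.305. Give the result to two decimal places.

-13.14 percentage points

First mineral: 21.388 g Mg in 220.332 g formula = 9.71 wt% Mg.
Second mineral: 20.416 g Mg in 89.359 g formula = 22.85 wt% Mg.
9.71% − 22.85% gives a difference of -13.14 percentage points.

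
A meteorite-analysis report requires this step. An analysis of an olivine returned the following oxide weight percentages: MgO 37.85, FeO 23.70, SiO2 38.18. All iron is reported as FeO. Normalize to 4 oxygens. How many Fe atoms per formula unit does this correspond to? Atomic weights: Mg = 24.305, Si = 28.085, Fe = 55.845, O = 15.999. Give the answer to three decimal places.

0.520 Fe apfu

MgO: 37.85/40.304 = 0.93911 mol → 0.93911 mol Mg, 0.93911 mol O.
FeO: 23.70/71.844 = 0.32988 mol → 0.32988 mol Fe, 0.32988 mol O.
SiO2: 38.18/60.083 = 0.63545 mol → 0.63545 mol Si, 1.27090 mol O.
Total oxygen = 2.53989 mol. Normalization factor = 4/2.53989 = 1.57487.
Fe per 4 O = 0.32988 × 1.57487 = 0.520.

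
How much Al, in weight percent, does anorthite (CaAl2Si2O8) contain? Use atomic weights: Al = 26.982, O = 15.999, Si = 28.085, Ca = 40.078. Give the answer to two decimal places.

19.40 weight percent

M(CaAl2Si2O8) = 278.204 g/mol.
Al contributes 2 × 26.982 = 53.964 g per mole.
53.964/278.204 = 0.1940 → 19.40%.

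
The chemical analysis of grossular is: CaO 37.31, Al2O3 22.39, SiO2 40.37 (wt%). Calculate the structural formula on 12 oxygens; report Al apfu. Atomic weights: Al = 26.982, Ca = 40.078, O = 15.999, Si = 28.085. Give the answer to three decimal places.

1.975 Al apfu

CaO (M=56.077): mol = 0.66534; Ca = 0.66534, O = 0.66534.
Al2O3 (M=101.961): mol = 0.21959; Al = 0.43918, O = 0.65877.
SiO2 (M=60.083): mol = 0.67190; Si = 0.67190, O = 1.34380.
ΣO = 2.66791; factor = 12/ΣO = 4.49790.
Al apfu = 0.43918 × 4.49790 = 1.975.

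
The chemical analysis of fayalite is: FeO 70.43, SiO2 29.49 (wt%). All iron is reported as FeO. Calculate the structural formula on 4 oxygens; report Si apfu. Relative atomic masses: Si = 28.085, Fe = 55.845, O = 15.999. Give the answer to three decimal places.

1.001 Si apfu

FeO: 70.43/71.844 = 0.98032 mol → 0.98032 mol Fe, 0.98032 mol O.
SiO2: 29.49/60.083 = 0.49082 mol → 0.49082 mol Si, 0.98164 mol O.
Total oxygen = 1.96196 mol. Normalization factor = 4/1.96196 = 2.03878.
Si per 4 O = 0.49082 × 2.03878 = 1.001.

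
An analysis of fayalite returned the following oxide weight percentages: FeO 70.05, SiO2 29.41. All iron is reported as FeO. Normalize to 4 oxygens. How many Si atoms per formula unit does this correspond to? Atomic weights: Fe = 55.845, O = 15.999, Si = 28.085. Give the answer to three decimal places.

1.002 Si apfu

FeO (M=71.844): mol = 0.97503; Fe = 0.97503, O = 0.97503.
SiO2 (M=60.083): mol = 0.48949; Si = 0.48949, O = 0.97898.
ΣO = 1.95401; factor = 4/ΣO = 2.04707.
Si apfu = 0.48949 × 2.04707 = 1.002.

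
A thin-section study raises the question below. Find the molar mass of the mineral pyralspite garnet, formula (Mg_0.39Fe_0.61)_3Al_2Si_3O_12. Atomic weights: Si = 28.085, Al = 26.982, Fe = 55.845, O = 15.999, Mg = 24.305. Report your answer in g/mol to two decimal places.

The formula mass is the sum 1.17(24.305) + 1.83(55.845) + 2(26.982) + 3(28.085) + 12(15.999).

460.84 g/mol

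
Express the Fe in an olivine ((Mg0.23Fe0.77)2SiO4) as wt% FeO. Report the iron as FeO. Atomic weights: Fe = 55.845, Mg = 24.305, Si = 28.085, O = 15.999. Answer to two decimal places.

58.46 wt%

M((Mg0.23Fe0.77)2SiO4) = 189.263 g/mol; M(FeO) = 71.844 g/mol.
Moles FeO per formula unit = 1.54 Fe ÷ 1 = 1.5400.
FeO fraction = (1.5400 × 71.844) / 189.263 = 110.640/189.263 = 0.5846.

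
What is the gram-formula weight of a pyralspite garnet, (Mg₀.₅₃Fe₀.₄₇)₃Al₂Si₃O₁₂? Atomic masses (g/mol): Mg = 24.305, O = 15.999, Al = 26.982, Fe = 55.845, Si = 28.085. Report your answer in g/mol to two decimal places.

M = 1.59×24.305 + 1.41×55.845 + 2×26.982 + 3×28.085 + 12×15.999

447.59 g/mol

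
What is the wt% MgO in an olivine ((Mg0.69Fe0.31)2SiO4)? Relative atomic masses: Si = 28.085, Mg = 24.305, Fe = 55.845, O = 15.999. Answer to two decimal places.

Formula mass = 160.246 g/mol.
1.38 Mg → 1.3800 mol MgO per formula unit; M(MgO) = 40.304, so MgO mass = 55.620 g.
55.620/160.246 × 100 = 34.71 wt%.

34.71 wt%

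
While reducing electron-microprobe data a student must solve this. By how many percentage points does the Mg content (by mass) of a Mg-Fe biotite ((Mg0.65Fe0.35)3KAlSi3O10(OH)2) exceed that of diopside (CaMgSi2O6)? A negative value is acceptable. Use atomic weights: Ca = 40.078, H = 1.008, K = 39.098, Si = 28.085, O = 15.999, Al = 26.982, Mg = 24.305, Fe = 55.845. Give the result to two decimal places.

-0.70 percentage points

Mg in (Mg0.65Fe0.35)3KAlSi3O10(OH)2: molar mass 450.371 g/mol; 1.95×24.305 = 47.395 g → 10.52 wt%.
Mg in CaMgSi2O6: molar mass 216.547 g/mol; 1×24.305 = 24.305 g → 11.22 wt%.
Difference = 10.52 − 11.22 = -0.70 percentage points.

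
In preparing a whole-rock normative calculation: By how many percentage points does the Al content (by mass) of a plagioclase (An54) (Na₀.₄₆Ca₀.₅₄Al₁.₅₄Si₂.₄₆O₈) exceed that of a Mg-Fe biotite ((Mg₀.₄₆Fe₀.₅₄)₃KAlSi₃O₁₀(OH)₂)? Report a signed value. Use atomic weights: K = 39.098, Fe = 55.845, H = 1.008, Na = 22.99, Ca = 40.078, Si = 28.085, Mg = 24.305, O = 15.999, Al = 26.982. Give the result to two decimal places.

9.58 percentage points

First mineral: 41.552 g Al in 270.851 g formula = 15.34 wt% Al.
Second mineral: 26.982 g Al in 468.349 g formula = 5.76 wt% Al.
15.34% − 5.76% gives a difference of 9.58 percentage points.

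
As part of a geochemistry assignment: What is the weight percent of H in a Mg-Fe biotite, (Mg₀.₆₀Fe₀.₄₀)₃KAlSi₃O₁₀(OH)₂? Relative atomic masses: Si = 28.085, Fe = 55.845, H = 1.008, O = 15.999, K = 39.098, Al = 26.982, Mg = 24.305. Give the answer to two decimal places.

Formula mass = 1.80*24.305 + 1.20*55.845 + 1*39.098 + 1*26.982 + 3*28.085 + 12*15.999 + 2*1.008 = 455.102 g/mol, of which 2.016 g is H.
So H makes up 2.016/455.102 = 0.0044 of the mass, i.e. 0.44%.

0.44 mass %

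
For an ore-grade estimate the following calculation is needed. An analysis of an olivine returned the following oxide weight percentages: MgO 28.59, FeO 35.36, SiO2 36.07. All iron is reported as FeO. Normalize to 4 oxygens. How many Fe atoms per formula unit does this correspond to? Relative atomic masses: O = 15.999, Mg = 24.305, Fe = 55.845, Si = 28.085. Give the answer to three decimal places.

0.820 Fe apfu

MgO: 28.59/40.304 = 0.70936 mol → 0.70936 mol Mg, 0.70936 mol O.
FeO: 35.36/71.844 = 0.49218 mol → 0.49218 mol Fe, 0.49218 mol O.
SiO2: 36.07/60.083 = 0.60034 mol → 0.60034 mol Si, 1.20068 mol O.
Total oxygen = 2.40222 mol. Normalization factor = 4/2.40222 = 1.66513.
Fe per 4 O = 0.49218 × 1.66513 = 0.820.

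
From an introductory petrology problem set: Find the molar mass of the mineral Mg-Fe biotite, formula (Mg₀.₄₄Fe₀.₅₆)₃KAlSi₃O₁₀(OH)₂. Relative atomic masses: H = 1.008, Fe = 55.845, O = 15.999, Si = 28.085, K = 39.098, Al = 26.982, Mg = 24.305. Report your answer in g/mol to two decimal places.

470.24 g/mol

M = 1.32×24.305 + 1.68×55.845 + 1×39.098 + 1×26.982 + 3×28.085 + 12×15.999 + 2×1.008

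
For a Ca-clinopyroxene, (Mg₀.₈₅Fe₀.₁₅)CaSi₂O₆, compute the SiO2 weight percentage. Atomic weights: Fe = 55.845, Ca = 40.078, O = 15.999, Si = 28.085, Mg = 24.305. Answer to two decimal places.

54.31 wt%

M((Mg₀.₈₅Fe₀.₁₅)CaSi₂O₆) = 221.278 g/mol; M(SiO2) = 60.083 g/mol.
Moles SiO2 per formula unit = 2 Si ÷ 1 = 2.0000.
SiO2 fraction = (2.0000 × 60.083) / 221.278 = 120.166/221.278 = 0.5431.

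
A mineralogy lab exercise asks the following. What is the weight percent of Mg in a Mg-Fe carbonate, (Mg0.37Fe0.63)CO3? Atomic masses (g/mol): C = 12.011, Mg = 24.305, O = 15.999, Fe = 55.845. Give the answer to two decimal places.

8.63 wt%

Molar mass of (Mg0.37Fe0.63)CO3: 0.37·24.305 + 0.63·55.845 + 1·12.011 + 3·15.999 = 104.183 g/mol.
Mass of Mg per formula unit: 0.37 × 24.305 = 8.993 g.
Weight fraction Mg = 8.993 / 104.183 = 0.0863.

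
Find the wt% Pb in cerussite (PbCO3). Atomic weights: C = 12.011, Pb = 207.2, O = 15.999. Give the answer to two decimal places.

77.54 wt%

Formula mass = 1×207.2 + 1×12.011 + 3×15.999 = 267.208 g/mol, of which 207.200 g is Pb.
So Pb makes up 207.200/267.208 = 0.7754 of the mass, i.e. 77.54%.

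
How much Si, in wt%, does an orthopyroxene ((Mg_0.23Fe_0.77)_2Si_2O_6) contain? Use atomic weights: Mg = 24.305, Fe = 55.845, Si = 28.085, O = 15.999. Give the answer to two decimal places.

M((Mg_0.23Fe_0.77)_2Si_2O_6) = 249.346 g/mol.
Si contributes 2 × 28.085 = 56.170 g per mole.
56.170/249.346 = 0.2253 → 22.53%.

22.53 wt%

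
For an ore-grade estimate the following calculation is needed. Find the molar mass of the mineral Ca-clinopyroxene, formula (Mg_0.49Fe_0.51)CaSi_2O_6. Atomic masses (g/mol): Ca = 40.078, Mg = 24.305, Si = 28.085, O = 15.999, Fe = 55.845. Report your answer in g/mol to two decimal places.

232.63 g/mol

M = 0.49·24.305 + 0.51·55.845 + 1·40.078 + 2·28.085 + 6·15.999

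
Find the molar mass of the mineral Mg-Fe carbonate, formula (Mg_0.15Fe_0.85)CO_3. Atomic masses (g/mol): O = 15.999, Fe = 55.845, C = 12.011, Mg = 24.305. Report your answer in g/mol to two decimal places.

The formula mass is the sum 0.15*24.305 + 0.85*55.845 + 1*12.011 + 3*15.999.

111.12 g/mol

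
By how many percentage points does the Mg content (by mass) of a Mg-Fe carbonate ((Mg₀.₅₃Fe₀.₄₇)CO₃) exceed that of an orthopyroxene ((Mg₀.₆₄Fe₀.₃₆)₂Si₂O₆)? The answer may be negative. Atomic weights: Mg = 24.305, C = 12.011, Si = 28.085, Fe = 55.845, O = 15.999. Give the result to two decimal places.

Mg in (Mg₀.₅₃Fe₀.₄₇)CO₃: molar mass 99.137 g/mol; 0.53×24.305 = 12.882 g → 12.99 wt%.
Mg in (Mg₀.₆₄Fe₀.₃₆)₂Si₂O₆: molar mass 223.483 g/mol; 1.28×24.305 = 31.110 g → 13.92 wt%.
Difference = 12.99 − 13.92 = -0.93 percentage points.

-0.93 percentage points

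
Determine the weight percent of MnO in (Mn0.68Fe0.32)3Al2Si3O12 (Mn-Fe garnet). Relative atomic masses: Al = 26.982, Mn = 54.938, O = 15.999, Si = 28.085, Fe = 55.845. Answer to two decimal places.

Formula mass = 495.892 g/mol.
2.04 Mn → 2.0400 mol MnO per formula unit; M(MnO) = 70.937, so MnO mass = 144.711 g.
144.711/495.892 × 100 = 29.18 wt%.

29.18 wt%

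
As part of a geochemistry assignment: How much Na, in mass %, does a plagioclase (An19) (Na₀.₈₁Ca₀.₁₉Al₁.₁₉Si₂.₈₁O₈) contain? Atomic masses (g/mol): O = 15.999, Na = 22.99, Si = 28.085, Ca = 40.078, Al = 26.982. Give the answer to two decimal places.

7.02 mass %

Molar mass of Na₀.₈₁Ca₀.₁₉Al₁.₁₉Si₂.₈₁O₈: 0.81·22.99 + 0.19·40.078 + 1.19·26.982 + 2.81·28.085 + 8·15.999 = 265.256 g/mol.
Mass of Na per formula unit: 0.81 × 22.99 = 18.622 g.
Weight fraction Na = 18.622 / 265.256 = 0.0702.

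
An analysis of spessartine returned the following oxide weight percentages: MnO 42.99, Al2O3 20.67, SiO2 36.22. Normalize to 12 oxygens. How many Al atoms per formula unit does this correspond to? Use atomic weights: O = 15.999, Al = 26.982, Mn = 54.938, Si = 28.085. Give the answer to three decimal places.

2.011 Al apfu

42.99 wt% MnO ÷ 70.937 g/mol = 0.60603 mol, giving 0.60603 Mn and 0.60603 O.
20.67 wt% Al2O3 ÷ 101.961 g/mol = 0.20272 mol, giving 0.40544 Al and 0.60816 O.
36.22 wt% SiO2 ÷ 60.083 g/mol = 0.60283 mol, giving 0.60283 Si and 1.20566 O.
Oxygen sums to 2.41985; scaling by 12/2.41985 = 4.95899 puts the formula on 12 O.
Al: 0.40544 × 4.95899 = 2.011 atoms per formula unit.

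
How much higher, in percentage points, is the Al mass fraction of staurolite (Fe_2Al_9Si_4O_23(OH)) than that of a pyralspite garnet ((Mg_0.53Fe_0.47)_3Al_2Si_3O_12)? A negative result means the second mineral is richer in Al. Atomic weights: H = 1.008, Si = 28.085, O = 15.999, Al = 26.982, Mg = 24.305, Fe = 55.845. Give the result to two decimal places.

First mineral: 242.838 g Al in 851.852 g formula = 28.51 wt% Al.
Second mineral: 53.964 g Al in 447.593 g formula = 12.06 wt% Al.
28.51% − 12.06% gives a difference of 16.45 percentage points.

16.45 percentage points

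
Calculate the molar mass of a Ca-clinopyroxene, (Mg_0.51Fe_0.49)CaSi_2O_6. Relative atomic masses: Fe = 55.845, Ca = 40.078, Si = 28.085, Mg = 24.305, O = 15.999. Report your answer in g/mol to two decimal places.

M = 0.51·24.305 + 0.49·55.845 + 1·40.078 + 2·28.085 + 6·15.999

232.00 g/mol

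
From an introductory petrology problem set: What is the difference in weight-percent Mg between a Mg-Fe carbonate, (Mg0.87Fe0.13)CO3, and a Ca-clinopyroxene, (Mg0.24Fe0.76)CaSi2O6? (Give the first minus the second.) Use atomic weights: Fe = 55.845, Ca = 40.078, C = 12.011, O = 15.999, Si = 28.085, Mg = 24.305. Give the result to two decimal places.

M((Mg0.87Fe0.13)CO3) = 88.413 g/mol, so wt% Mg = 21.145/88.413 × 100 = 23.92%.
M((Mg0.24Fe0.76)CaSi2O6) = 240.517 g/mol, so wt% Mg = 5.833/240.517 × 100 = 2.43%.
23.92 − 2.43 = 21.49 pp.

21.49 percentage points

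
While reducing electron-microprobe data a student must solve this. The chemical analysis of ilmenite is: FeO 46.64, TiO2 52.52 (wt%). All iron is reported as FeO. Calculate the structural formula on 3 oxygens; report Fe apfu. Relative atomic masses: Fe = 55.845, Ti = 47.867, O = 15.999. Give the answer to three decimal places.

0.991 Fe apfu

46.64 wt% FeO ÷ 71.844 g/mol = 0.64918 mol, giving 0.64918 Fe and 0.64918 O.
52.52 wt% TiO2 ÷ 79.865 g/mol = 0.65761 mol, giving 0.65761 Ti and 1.31522 O.
Oxygen sums to 1.96440; scaling by 3/1.96440 = 1.52718 puts the formula on 3 O.
Fe: 0.64918 × 1.52718 = 0.991 atoms per formula unit.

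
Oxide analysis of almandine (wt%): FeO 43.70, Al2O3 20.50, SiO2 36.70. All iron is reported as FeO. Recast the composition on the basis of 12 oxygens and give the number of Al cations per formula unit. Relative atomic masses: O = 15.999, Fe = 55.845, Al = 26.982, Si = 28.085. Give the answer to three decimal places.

FeO: 43.70/71.844 = 0.60826 mol → 0.60826 mol Fe, 0.60826 mol O.
Al2O3: 20.50/101.961 = 0.20106 mol → 0.40212 mol Al, 0.60318 mol O.
SiO2: 36.70/60.083 = 0.61082 mol → 0.61082 mol Si, 1.22164 mol O.
Total oxygen = 2.43308 mol. Normalization factor = 12/2.43308 = 4.93202.
Al per 12 O = 0.40212 × 4.93202 = 1.983.

1.983 Al apfu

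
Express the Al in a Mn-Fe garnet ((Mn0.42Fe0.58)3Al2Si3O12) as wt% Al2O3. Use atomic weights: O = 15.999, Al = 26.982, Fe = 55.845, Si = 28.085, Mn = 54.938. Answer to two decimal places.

Molar mass of (Mn0.42Fe0.58)3Al2Si3O12 = 1.26×54.938 + 1.74×55.845 + 2×26.982 + 3×28.085 + 12×15.999 = 496.599 g/mol.
Each formula unit contains 2 Al, equivalent to 2/2 = 1.0000 mol Al2O3.
M(Al2O3) = 2×26.982 + 3×15.999 = 101.961 g/mol.
Mass of Al2O3 per formula unit = 1.0000 × 101.961 = 101.961 g.
Al2O3 wt% = 101.961 / 496.599 × 100 = 20.53%.

20.53 wt%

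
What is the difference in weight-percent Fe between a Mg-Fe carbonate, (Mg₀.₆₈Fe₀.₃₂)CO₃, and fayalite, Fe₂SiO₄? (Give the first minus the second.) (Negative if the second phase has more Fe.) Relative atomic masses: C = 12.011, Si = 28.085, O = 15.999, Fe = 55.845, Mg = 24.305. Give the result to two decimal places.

First mineral: 17.870 g Fe in 94.406 g formula = 18.93 wt% Fe.
Second mineral: 111.690 g Fe in 203.771 g formula = 54.81 wt% Fe.
18.93% − 54.81% gives a difference of -35.88 percentage points.

-35.88 percentage points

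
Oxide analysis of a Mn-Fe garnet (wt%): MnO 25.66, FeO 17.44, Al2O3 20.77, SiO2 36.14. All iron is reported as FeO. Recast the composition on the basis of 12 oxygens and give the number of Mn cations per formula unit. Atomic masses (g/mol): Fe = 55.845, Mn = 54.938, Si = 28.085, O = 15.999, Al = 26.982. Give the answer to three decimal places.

1.795 Mn apfu

MnO: 25.66/70.937 = 0.36173 mol → 0.36173 mol Mn, 0.36173 mol O.
FeO: 17.44/71.844 = 0.24275 mol → 0.24275 mol Fe, 0.24275 mol O.
Al2O3: 20.77/101.961 = 0.20371 mol → 0.40742 mol Al, 0.61113 mol O.
SiO2: 36.14/60.083 = 0.60150 mol → 0.60150 mol Si, 1.20300 mol O.
Total oxygen = 2.41861 mol. Normalization factor = 12/2.41861 = 4.96153.
Mn per 12 O = 0.36173 × 4.96153 = 1.795.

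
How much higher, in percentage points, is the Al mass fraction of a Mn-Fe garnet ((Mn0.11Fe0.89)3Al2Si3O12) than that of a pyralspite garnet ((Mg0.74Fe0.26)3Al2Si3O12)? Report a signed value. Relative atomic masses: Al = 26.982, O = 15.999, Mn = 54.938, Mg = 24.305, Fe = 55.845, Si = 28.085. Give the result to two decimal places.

M((Mn0.11Fe0.89)3Al2Si3O12) = 497.443 g/mol, so wt% Al = 53.964/497.443 × 100 = 10.85%.
M((Mg0.74Fe0.26)3Al2Si3O12) = 427.723 g/mol, so wt% Al = 53.964/427.723 × 100 = 12.62%.
10.85 − 12.62 = -1.77 pp.

-1.77 percentage points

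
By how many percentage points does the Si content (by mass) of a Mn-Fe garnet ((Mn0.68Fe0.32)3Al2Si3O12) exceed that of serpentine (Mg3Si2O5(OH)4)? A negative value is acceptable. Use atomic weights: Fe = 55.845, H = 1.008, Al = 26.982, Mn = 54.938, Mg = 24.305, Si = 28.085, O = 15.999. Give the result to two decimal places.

Si in (Mn0.68Fe0.32)3Al2Si3O12: molar mass 495.892 g/mol; 3×28.085 = 84.255 g → 16.99 wt%.
Si in Mg3Si2O5(OH)4: molar mass 277.108 g/mol; 2×28.085 = 56.170 g → 20.27 wt%.
Difference = 16.99 − 20.27 = -3.28 percentage points.

-3.28 percentage points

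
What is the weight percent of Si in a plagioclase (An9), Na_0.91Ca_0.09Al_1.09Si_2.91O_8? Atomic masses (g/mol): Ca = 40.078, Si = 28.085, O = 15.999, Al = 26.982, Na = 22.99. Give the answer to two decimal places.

31.00 wt%

Molar mass of Na_0.91Ca_0.09Al_1.09Si_2.91O_8: 0.91*22.99 + 0.09*40.078 + 1.09*26.982 + 2.91*28.085 + 8*15.999 = 263.658 g/mol.
Mass of Si per formula unit: 2.91 × 28.085 = 81.727 g.
Weight fraction Si = 81.727 / 263.658 = 0.3100.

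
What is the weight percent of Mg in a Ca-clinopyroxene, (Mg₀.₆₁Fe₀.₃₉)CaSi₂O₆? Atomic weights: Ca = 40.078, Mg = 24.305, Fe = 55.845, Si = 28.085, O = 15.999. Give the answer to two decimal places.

Formula mass = 0.61·24.305 + 0.39·55.845 + 1·40.078 + 2·28.085 + 6·15.999 = 228.848 g/mol, of which 14.826 g is Mg.
So Mg makes up 14.826/228.848 = 0.0648 of the mass, i.e. 6.48%.

6.48 weight percent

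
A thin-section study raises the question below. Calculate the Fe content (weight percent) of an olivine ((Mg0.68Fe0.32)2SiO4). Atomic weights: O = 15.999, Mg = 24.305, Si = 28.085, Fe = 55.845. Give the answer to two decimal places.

M((Mg0.68Fe0.32)2SiO4) = 160.877 g/mol.
Fe contributes 0.64 × 55.845 = 35.741 g per mole.
35.741/160.877 = 0.2222 → 22.22%.

22.22 weight percent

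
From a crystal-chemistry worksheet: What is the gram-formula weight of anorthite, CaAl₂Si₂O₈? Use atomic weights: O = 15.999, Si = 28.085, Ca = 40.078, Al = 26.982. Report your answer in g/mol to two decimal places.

278.20 g/mol

M = 1×40.078 + 2×26.982 + 2×28.085 + 8×15.999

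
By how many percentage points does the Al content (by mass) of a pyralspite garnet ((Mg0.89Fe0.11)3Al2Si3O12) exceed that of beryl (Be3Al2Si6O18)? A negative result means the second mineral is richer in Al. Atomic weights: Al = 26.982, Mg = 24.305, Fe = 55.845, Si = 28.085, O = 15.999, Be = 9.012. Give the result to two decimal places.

First mineral: 53.964 g Al in 413.530 g formula = 13.05 wt% Al.
Second mineral: 53.964 g Al in 537.492 g formula = 10.04 wt% Al.
13.05% − 10.04% gives a difference of 3.01 percentage points.

3.01 percentage points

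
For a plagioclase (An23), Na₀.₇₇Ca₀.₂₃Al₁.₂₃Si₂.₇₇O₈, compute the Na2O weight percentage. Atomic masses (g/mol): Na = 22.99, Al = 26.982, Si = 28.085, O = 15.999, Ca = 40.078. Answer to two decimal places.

M(Na₀.₇₇Ca₀.₂₃Al₁.₂₃Si₂.₇₇O₈) = 265.896 g/mol; M(Na2O) = 61.979 g/mol.
Moles Na2O per formula unit = 0.77 Na ÷ 2 = 0.3850.
Na2O fraction = (0.3850 × 61.979) / 265.896 = 23.862/265.896 = 0.0897.

8.97 wt%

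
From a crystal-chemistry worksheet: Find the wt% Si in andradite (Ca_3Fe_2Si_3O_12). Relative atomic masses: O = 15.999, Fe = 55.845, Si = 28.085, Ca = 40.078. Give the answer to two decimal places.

Formula mass = 3*40.078 + 2*55.845 + 3*28.085 + 12*15.999 = 508.167 g/mol, of which 84.255 g is Si.
So Si makes up 84.255/508.167 = 0.1658 of the mass, i.e. 16.58%.

16.58 wt%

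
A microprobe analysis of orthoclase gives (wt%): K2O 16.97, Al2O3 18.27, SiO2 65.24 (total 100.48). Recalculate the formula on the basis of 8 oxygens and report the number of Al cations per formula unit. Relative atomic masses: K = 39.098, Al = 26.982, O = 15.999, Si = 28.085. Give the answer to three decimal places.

K2O (M=94.195): mol = 0.18016; K = 0.36032, O = 0.18016.
Al2O3 (M=101.961): mol = 0.17919; Al = 0.35838, O = 0.53757.
SiO2 (M=60.083): mol = 1.08583; Si = 1.08583, O = 2.17166.
ΣO = 2.88939; factor = 8/ΣO = 2.76875.
Al apfu = 0.35838 × 2.76875 = 0.992.

0.992 Al apfu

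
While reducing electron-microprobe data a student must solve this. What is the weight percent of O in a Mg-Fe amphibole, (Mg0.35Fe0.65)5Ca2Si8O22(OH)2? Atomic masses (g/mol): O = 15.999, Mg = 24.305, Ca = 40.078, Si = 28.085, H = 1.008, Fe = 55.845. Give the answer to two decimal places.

41.97 wt%

Formula mass = 1.75*24.305 + 3.25*55.845 + 2*40.078 + 8*28.085 + 24*15.999 + 2*1.008 = 914.858 g/mol, of which 383.976 g is O.
So O makes up 383.976/914.858 = 0.4197 of the mass, i.e. 41.97%.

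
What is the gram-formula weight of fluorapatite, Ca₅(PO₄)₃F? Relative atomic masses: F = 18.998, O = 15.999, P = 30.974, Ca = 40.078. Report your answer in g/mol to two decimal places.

504.30 g/mol

The formula mass is the sum 5*40.078 + 3*30.974 + 12*15.999 + 1*18.998.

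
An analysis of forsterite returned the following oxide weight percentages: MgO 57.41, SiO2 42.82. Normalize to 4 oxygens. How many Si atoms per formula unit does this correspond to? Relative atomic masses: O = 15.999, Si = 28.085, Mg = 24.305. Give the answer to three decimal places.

57.41 wt% MgO ÷ 40.304 g/mol = 1.42442 mol, giving 1.42442 Mg and 1.42442 O.
42.82 wt% SiO2 ÷ 60.083 g/mol = 0.71268 mol, giving 0.71268 Si and 1.42536 O.
Oxygen sums to 2.84978; scaling by 4/2.84978 = 1.40362 puts the formula on 4 O.
Si: 0.71268 × 1.40362 = 1.000 atoms per formula unit.

1.000 Si apfu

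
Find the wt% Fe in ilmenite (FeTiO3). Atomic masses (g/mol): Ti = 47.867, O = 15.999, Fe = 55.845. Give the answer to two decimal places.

Molar mass of FeTiO3: 1×55.845 + 1×47.867 + 3×15.999 = 151.709 g/mol.
Mass of Fe per formula unit: 1 × 55.845 = 55.845 g.
Weight fraction Fe = 55.845 / 151.709 = 0.3681.

36.81 wt%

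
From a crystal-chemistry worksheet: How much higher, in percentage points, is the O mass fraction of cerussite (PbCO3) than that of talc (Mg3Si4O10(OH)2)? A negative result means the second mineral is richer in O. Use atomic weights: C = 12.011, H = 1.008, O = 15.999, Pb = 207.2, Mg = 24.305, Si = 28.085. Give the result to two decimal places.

-32.66 percentage points

M(PbCO3) = 267.208 g/mol, so wt% O = 47.997/267.208 × 100 = 17.96%.
M(Mg3Si4O10(OH)2) = 379.259 g/mol, so wt% O = 191.988/379.259 × 100 = 50.62%.
17.96 − 50.62 = -32.66 pp.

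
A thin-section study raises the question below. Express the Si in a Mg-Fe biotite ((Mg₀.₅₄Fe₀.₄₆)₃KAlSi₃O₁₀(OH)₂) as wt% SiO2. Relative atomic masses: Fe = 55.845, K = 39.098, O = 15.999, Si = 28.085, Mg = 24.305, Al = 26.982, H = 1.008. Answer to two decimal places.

39.12 wt%

M((Mg₀.₅₄Fe₀.₄₆)₃KAlSi₃O₁₀(OH)₂) = 460.779 g/mol; M(SiO2) = 60.083 g/mol.
Moles SiO2 per formula unit = 3 Si ÷ 1 = 3.0000.
SiO2 fraction = (3.0000 × 60.083) / 460.779 = 180.249/460.779 = 0.3912.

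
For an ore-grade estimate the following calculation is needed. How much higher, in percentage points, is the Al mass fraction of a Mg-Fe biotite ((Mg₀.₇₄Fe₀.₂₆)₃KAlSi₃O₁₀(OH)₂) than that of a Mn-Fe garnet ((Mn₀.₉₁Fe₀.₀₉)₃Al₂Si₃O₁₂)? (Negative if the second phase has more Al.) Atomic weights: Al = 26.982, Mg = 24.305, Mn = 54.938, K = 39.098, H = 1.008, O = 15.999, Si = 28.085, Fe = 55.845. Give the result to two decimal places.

-4.79 percentage points

First mineral: 26.982 g Al in 441.855 g formula = 6.11 wt% Al.
Second mineral: 53.964 g Al in 495.266 g formula = 10.90 wt% Al.
6.11% − 10.90% gives a difference of -4.79 percentage points.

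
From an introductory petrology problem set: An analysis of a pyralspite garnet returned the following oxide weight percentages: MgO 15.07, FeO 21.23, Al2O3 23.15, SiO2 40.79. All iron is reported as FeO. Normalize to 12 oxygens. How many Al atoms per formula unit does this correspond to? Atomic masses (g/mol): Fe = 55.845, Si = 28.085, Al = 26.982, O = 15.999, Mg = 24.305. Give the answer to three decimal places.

2.012 Al apfu

MgO: 15.07/40.304 = 0.37391 mol → 0.37391 mol Mg, 0.37391 mol O.
FeO: 21.23/71.844 = 0.29550 mol → 0.29550 mol Fe, 0.29550 mol O.
Al2O3: 23.15/101.961 = 0.22705 mol → 0.45410 mol Al, 0.68115 mol O.
SiO2: 40.79/60.083 = 0.67889 mol → 0.67889 mol Si, 1.35778 mol O.
Total oxygen = 2.70834 mol. Normalization factor = 12/2.70834 = 4.43076.
Al per 12 O = 0.45410 × 4.43076 = 2.012.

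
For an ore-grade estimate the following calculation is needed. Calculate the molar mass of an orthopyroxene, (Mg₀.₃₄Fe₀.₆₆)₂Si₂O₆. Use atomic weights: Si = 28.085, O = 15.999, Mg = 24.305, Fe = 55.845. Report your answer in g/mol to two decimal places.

242.41 g/mol

M = 0.68·24.305 + 1.32·55.845 + 2·28.085 + 6·15.999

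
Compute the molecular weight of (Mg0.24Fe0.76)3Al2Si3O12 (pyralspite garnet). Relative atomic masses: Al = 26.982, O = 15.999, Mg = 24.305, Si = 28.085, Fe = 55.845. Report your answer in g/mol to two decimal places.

475.03 g/mol

Mg: 0.72 × 24.305 = 17.4996
Fe: 2.28 × 55.845 = 127.3266
Al: 2 × 26.982 = 53.9640
Si: 3 × 28.085 = 84.2550
O: 12 × 15.999 = 191.9880
Summing the contributions gives the formula mass.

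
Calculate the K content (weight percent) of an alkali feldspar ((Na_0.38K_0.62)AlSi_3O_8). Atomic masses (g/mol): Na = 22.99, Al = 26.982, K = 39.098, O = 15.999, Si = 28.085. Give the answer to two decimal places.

8.91 weight percent

Formula mass = 0.38×22.99 + 0.62×39.098 + 1×26.982 + 3×28.085 + 8×15.999 = 272.206 g/mol, of which 24.241 g is K.
So K makes up 24.241/272.206 = 0.0891 of the mass, i.e. 8.91%.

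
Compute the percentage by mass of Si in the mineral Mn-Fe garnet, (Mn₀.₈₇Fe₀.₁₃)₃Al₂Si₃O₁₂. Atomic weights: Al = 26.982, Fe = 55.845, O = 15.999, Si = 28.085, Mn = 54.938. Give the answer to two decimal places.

Molar mass of (Mn₀.₈₇Fe₀.₁₃)₃Al₂Si₃O₁₂: 2.61*54.938 + 0.39*55.845 + 2*26.982 + 3*28.085 + 12*15.999 = 495.375 g/mol.
Mass of Si per formula unit: 3 × 28.085 = 84.255 g.
Weight fraction Si = 84.255 / 495.375 = 0.1701.

17.01 weight percent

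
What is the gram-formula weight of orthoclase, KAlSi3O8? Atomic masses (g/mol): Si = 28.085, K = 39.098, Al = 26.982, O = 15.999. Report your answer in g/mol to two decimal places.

The formula mass is the sum 1·39.098 + 1·26.982 + 3·28.085 + 8·15.999.

278.33 g/mol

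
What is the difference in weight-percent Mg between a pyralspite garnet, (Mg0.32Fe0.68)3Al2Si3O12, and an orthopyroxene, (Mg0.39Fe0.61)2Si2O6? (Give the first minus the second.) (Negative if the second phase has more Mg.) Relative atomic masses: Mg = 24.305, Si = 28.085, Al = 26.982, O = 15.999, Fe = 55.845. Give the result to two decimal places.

-2.93 percentage points

First mineral: 23.333 g Mg in 467.464 g formula = 4.99 wt% Mg.
Second mineral: 18.958 g Mg in 239.253 g formula = 7.92 wt% Mg.
4.99% − 7.92% gives a difference of -2.93 percentage points.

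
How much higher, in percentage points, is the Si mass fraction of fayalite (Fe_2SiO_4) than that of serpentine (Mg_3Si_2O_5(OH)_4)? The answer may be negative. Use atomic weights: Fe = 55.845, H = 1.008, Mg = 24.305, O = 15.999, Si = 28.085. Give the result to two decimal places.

First mineral: 28.085 g Si in 203.771 g formula = 13.78 wt% Si.
Second mineral: 56.170 g Si in 277.108 g formula = 20.27 wt% Si.
13.78% − 20.27% gives a difference of -6.49 percentage points.

-6.49 percentage points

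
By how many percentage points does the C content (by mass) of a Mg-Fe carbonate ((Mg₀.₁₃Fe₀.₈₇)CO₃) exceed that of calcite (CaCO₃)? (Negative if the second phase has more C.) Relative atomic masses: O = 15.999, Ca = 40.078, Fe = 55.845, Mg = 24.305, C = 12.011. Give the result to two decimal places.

First mineral: 12.011 g C in 111.753 g formula = 10.75 wt% C.
Second mineral: 12.011 g C in 100.086 g formula = 12.00 wt% C.
10.75% − 12.00% gives a difference of -1.25 percentage points.

-1.25 percentage points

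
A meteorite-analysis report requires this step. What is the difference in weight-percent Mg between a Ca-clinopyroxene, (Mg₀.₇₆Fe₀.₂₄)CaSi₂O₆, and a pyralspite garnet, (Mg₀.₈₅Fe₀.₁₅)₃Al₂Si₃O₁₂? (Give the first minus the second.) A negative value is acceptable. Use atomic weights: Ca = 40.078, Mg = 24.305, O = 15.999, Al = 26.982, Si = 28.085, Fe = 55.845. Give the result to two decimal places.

M((Mg₀.₇₆Fe₀.₂₄)CaSi₂O₆) = 224.117 g/mol, so wt% Mg = 18.472/224.117 × 100 = 8.24%.
M((Mg₀.₈₅Fe₀.₁₅)₃Al₂Si₃O₁₂) = 417.315 g/mol, so wt% Mg = 61.978/417.315 × 100 = 14.85%.
8.24 − 14.85 = -6.61 pp.

-6.61 percentage points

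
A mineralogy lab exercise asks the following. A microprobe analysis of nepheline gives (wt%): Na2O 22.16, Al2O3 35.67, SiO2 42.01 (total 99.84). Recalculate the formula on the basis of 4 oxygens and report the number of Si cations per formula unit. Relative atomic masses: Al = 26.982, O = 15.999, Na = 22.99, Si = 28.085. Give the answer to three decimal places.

0.997 Si apfu

22.16 wt% Na2O ÷ 61.979 g/mol = 0.35754 mol, giving 0.71508 Na and 0.35754 O.
35.67 wt% Al2O3 ÷ 101.961 g/mol = 0.34984 mol, giving 0.69968 Al and 1.04952 O.
42.01 wt% SiO2 ÷ 60.083 g/mol = 0.69920 mol, giving 0.69920 Si and 1.39840 O.
Oxygen sums to 2.80546; scaling by 4/2.80546 = 1.42579 puts the formula on 4 O.
Si: 0.69920 × 1.42579 = 0.997 atoms per formula unit.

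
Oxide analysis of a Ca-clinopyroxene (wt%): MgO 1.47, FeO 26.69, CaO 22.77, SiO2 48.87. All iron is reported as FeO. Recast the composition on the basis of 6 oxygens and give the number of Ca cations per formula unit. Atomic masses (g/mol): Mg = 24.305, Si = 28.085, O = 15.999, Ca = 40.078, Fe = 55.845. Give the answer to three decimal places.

0.998 Ca apfu

MgO (M=40.304): mol = 0.03647; Mg = 0.03647, O = 0.03647.
FeO (M=71.844): mol = 0.37150; Fe = 0.37150, O = 0.37150.
CaO (M=56.077): mol = 0.40605; Ca = 0.40605, O = 0.40605.
SiO2 (M=60.083): mol = 0.81337; Si = 0.81337, O = 1.62674.
ΣO = 2.44076; factor = 6/ΣO = 2.45825.
Ca apfu = 0.40605 × 2.45825 = 0.998.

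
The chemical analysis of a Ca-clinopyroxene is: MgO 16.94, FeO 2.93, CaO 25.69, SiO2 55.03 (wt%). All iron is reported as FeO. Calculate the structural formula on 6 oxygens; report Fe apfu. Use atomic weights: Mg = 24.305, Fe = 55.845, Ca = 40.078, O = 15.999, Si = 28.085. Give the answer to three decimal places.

16.94 wt% MgO ÷ 40.304 g/mol = 0.42031 mol, giving 0.42031 Mg and 0.42031 O.
2.93 wt% FeO ÷ 71.844 g/mol = 0.04078 mol, giving 0.04078 Fe and 0.04078 O.
25.69 wt% CaO ÷ 56.077 g/mol = 0.45812 mol, giving 0.45812 Ca and 0.45812 O.
55.03 wt% SiO2 ÷ 60.083 g/mol = 0.91590 mol, giving 0.91590 Si and 1.83180 O.
Oxygen sums to 2.75101; scaling by 6/2.75101 = 2.18102 puts the formula on 6 O.
Fe: 0.04078 × 2.18102 = 0.089 atoms per formula unit.

0.089 Fe apfu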